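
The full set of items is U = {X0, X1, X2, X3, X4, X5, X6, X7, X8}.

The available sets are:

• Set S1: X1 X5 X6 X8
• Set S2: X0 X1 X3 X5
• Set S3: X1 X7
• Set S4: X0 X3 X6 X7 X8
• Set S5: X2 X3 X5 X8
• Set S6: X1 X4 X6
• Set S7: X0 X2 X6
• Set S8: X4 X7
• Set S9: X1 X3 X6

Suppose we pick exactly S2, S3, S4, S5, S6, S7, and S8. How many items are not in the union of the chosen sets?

0

Union of S2, S3, S4, S5, S6, S7, S8 = {X0, X1, X2, X3, X4, X5, X6, X7, X8} — that's every item, so 0 are uncovered.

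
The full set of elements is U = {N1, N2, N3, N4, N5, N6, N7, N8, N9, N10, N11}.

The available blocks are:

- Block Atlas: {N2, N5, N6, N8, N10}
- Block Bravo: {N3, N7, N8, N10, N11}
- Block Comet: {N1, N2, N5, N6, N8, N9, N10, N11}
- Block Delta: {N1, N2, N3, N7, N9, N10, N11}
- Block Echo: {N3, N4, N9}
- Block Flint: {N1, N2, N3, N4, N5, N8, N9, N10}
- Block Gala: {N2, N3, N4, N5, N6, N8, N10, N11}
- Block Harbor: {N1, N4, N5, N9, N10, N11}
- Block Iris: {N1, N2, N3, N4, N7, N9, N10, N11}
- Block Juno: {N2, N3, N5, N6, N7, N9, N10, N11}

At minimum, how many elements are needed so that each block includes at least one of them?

H = {N8, N9} meets every block (each contains at least one member of H), and |H| = 2.
The blocks Atlas, Echo are pairwise disjoint, so any hitting set needs a separate element for each — at least 2. Hence 2 is optimal.

2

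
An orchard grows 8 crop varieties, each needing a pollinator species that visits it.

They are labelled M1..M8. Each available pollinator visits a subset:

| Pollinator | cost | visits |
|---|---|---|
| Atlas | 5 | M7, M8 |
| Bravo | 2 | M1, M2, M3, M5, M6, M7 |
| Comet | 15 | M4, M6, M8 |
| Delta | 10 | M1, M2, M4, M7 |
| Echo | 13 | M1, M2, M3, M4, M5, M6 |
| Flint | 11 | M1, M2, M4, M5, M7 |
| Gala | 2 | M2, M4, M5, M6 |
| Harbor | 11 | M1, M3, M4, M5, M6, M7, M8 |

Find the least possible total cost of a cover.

9

Atlas, Bravo, Gala together cover every variety (Atlas ∪ Bravo ∪ Gala = {M1, M2, M3, M4, M5, M6, M7, M8}); total cost 5 + 2 + 2 = 9.
No covering selection has total cost below 9.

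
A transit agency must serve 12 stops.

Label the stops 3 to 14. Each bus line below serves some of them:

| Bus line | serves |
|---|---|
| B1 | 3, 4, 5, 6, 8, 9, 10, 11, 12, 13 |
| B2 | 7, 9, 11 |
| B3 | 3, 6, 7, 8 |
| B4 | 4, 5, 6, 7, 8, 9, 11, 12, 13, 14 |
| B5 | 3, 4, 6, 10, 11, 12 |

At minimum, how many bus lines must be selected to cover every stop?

B4 and B5 together: B4 ∪ B5 = {3, 4, 5, 6, 7, 8, 9, 10, 11, 12, 13, 14} — every stop is covered.
No single bus line has all 12 stops (the largest, B1, has 10), so 2 is optimal.

2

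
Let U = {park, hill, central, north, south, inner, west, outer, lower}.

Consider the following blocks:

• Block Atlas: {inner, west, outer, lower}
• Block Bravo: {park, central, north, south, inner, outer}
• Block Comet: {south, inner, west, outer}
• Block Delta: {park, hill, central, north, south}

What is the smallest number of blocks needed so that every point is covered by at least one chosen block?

Atlas and Delta cover everything between them: the union {park, hill, central, north, south, inner, west, outer, lower} is all of U.
No single block has all 9 points (the largest, Bravo, has 6), so 2 is optimal.

2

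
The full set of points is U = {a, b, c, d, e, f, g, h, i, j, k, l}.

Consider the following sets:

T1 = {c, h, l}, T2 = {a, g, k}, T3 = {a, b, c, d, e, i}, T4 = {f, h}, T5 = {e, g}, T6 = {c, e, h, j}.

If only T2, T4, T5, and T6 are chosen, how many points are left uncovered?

4

Union of T2, T4, T5, T6 = {a, c, e, f, g, h, j, k}.
Not covered: b, d, i, l — 4 points.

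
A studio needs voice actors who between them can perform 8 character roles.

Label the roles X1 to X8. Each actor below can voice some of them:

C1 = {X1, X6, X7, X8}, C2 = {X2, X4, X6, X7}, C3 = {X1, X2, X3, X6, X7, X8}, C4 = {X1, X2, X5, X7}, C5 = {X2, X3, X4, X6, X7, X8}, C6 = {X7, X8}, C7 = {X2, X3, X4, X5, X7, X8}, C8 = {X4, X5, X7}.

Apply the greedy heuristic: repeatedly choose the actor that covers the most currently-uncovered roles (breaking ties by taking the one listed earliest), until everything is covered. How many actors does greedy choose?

Greedy: pick C3 (covers 6 new) → pick C7 (covers 2 new). Total picks: 2.

2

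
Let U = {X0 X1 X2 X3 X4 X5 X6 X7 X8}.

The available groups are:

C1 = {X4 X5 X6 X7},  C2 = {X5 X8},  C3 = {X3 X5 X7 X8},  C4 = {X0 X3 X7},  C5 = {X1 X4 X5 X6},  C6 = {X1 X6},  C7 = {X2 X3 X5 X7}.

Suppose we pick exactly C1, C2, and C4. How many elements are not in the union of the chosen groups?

Union of C1, C2, C4 = {X0, X3, X4, X5, X6, X7, X8}.
Not covered: X1, X2 — 2 elements.

2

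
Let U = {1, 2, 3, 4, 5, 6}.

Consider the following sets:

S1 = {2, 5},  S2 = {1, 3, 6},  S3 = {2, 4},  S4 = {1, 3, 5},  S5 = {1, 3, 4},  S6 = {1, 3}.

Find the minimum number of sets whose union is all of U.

Take {S2, S3, S4}. Their union is {1, 2, 3, 4, 5, 6}, which is all 6 points.
Only S2 contains 6, so S2 is forced; the remaining 3 points need at least 2 more sets (each remaining set adds at most 2) — so at least 3 sets are needed, and 3 is optimal.

3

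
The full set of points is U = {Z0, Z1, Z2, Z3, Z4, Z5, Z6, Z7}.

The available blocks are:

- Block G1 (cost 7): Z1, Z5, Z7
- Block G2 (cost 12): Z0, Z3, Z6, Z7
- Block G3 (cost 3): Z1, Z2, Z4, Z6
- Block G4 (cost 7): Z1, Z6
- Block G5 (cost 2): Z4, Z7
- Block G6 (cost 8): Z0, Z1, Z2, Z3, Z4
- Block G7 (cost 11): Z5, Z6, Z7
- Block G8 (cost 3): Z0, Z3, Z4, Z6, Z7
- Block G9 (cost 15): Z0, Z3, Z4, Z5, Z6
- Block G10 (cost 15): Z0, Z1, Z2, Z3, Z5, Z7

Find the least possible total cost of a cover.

G1, G3, G8 together cover every point (G1 ∪ G3 ∪ G8 = {Z0, Z1, Z2, Z3, Z4, Z5, Z6, Z7}); total cost 7 + 3 + 3 = 13.
No covering selection has total cost below 13.

13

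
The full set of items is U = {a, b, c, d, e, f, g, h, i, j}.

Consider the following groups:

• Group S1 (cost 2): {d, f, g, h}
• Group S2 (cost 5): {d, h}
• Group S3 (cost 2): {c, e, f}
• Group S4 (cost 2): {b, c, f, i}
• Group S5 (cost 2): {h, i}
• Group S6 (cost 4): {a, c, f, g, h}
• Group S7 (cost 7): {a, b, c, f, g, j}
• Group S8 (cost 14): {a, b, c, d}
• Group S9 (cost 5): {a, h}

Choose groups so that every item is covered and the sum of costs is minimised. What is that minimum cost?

13

S1, S3, S5, S7 together cover every item (S1 ∪ S3 ∪ S5 ∪ S7 = {a, b, c, d, e, f, g, h, i, j}); total cost 2 + 2 + 2 + 7 = 13.
No covering selection has total cost below 13.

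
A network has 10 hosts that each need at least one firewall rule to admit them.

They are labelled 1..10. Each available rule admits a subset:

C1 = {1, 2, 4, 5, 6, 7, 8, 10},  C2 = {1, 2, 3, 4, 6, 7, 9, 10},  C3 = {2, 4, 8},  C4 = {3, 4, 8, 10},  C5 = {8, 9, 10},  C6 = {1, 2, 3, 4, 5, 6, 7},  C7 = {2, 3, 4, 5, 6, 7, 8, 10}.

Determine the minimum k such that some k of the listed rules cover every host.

2

Take {C5, C6}. Their union is {1, 2, 3, 4, 5, 6, 7, 8, 9, 10}, which is all 10 hosts.
No single rule has all 10 hosts (the largest, C1, has 8), so 2 is optimal.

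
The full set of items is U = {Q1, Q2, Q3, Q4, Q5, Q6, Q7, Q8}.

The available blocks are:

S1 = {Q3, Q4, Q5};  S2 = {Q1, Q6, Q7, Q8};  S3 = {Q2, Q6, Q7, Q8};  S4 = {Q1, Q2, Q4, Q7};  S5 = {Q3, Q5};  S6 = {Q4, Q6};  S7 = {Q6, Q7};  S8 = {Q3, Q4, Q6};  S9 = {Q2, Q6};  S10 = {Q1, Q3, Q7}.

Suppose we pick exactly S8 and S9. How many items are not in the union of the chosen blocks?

4

Union of S8, S9 = {Q2, Q3, Q4, Q6}.
Not covered: Q1, Q5, Q7, Q8 — 4 items.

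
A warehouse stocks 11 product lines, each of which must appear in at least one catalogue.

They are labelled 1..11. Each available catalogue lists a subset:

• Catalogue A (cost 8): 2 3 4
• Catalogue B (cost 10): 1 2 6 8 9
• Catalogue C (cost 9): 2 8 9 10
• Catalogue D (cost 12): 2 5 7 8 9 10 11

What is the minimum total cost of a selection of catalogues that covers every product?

A, B, D together cover every product (A ∪ B ∪ D = {1, 2, 3, 4, 5, 6, 7, 8, 9, 10, 11}); total cost 8 + 10 + 12 = 30.
No covering selection has total cost below 30.

30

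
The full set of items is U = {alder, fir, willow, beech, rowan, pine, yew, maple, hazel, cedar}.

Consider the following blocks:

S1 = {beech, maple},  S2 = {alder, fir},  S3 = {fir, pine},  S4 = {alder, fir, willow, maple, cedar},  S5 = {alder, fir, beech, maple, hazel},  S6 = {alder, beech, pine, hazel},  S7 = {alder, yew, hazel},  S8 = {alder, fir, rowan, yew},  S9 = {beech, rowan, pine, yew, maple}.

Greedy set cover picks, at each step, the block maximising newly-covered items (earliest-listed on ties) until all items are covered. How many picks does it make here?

3

Greedy: pick S4 (covers 5 new) → pick S9 (covers 4 new) → pick S5 (covers 1 new). Total picks: 3.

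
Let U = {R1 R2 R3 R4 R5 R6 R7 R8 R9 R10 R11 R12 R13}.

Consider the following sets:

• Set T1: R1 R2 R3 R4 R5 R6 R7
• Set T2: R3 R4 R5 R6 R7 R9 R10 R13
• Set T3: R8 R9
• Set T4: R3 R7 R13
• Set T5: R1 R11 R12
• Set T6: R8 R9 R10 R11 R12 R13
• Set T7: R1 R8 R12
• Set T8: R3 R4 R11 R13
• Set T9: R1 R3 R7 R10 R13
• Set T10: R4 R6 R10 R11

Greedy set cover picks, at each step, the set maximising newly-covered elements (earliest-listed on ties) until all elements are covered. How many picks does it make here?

Greedy: pick T2 (covers 8 new) → pick T5 (covers 3 new) → pick T1 (covers 1 new) → pick T3 (covers 1 new). Total picks: 4.
(The true minimum cover uses only 2 sets, so greedy is not optimal here.)

4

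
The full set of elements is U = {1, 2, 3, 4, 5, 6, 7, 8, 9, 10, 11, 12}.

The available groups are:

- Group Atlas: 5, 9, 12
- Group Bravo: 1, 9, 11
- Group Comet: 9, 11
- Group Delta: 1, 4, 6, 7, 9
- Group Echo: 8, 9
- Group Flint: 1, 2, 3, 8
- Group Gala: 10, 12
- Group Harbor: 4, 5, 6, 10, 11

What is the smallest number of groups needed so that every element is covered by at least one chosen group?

4

Atlas and Delta and Flint and Harbor together: Atlas ∪ Delta ∪ Flint ∪ Harbor = {1, 2, 3, 4, 5, 6, 7, 8, 9, 10, 11, 12} — every element is covered.
Only Delta contains 7, so Delta is forced; the remaining 7 elements need at least 3 more groups (each remaining group adds at most 3) — so at least 4 groups are needed, and 4 is optimal.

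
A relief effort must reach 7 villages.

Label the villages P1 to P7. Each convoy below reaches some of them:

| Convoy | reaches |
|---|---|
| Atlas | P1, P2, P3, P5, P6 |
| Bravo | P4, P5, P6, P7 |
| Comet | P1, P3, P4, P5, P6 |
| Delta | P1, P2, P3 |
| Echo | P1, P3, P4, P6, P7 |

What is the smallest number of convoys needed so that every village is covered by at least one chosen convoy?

Take {Atlas, Bravo}. Their union is {P1, P2, P3, P4, P5, P6, P7}, which is all 7 villages.
No single convoy has all 7 villages (the largest, Atlas, has 5), so 2 is optimal.

2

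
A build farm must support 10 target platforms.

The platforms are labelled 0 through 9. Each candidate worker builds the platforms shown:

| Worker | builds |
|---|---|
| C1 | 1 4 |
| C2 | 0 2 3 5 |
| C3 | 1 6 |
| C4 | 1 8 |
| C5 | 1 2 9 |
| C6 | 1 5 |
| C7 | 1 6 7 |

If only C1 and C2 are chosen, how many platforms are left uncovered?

Union of C1, C2 = {0, 1, 2, 3, 4, 5}.
Not covered: 6, 7, 8, 9 — 4 platforms.

4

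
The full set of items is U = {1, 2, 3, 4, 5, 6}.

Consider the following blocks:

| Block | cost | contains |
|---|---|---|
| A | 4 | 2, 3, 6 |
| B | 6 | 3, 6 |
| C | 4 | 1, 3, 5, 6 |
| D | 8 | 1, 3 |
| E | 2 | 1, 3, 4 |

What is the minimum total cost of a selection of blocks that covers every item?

A, C, E together cover every item (A ∪ C ∪ E = {1, 2, 3, 4, 5, 6}); total cost 4 + 4 + 2 = 10.
No covering selection has total cost below 10.

10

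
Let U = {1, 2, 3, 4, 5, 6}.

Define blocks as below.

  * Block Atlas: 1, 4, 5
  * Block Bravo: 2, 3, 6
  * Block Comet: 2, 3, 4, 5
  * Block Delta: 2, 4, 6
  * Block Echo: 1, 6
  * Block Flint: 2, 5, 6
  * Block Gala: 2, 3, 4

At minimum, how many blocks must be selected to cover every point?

Atlas and Bravo together: Atlas ∪ Bravo = {1, 2, 3, 4, 5, 6} — every point is covered.
No single block has all 6 points (the largest, Comet, has 4), so 2 is optimal.

2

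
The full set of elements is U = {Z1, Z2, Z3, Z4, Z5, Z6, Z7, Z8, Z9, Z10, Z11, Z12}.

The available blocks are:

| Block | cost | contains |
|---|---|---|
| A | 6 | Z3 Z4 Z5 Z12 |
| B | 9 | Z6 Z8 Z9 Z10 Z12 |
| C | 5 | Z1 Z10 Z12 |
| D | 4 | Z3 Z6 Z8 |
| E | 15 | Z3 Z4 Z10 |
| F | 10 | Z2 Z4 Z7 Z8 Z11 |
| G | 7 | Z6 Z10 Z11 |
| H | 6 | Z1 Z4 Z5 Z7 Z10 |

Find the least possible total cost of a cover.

B, D, F, H together cover every element (B ∪ D ∪ F ∪ H = {Z1, Z2, Z3, Z4, Z5, Z6, Z7, Z8, Z9, Z10, Z11, Z12}); total cost 9 + 4 + 10 + 6 = 29.
No covering selection has total cost below 29.

29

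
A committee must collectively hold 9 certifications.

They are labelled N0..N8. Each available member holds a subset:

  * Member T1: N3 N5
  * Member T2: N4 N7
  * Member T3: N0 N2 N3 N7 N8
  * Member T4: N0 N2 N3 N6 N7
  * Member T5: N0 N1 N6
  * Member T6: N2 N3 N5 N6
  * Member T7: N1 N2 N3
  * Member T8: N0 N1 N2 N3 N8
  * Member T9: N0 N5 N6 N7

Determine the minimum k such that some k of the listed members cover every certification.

3

T2 and T8 and T9 together: T2 ∪ T8 ∪ T9 = {N0, N1, N2, N3, N4, N5, N6, N7, N8} — every certification is covered.
Only T2 contains N4, so T2 is forced; the remaining 7 certifications need at least 2 more members (each remaining member adds at most 5) — so at least 3 members are needed, and 3 is optimal.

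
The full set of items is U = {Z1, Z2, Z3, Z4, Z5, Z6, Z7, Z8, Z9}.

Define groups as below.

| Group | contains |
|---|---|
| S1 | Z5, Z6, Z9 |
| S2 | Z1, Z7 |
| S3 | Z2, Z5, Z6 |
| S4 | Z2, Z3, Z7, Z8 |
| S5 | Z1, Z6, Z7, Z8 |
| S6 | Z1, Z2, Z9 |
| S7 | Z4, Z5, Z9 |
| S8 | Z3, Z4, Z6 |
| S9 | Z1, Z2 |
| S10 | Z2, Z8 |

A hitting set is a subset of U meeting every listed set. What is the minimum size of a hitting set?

H = {Z1, Z4, Z5, Z8} meets every group (each contains at least one member of H), and |H| = 4.
No choice of 3 items meets every group, so 4 is the minimum.

4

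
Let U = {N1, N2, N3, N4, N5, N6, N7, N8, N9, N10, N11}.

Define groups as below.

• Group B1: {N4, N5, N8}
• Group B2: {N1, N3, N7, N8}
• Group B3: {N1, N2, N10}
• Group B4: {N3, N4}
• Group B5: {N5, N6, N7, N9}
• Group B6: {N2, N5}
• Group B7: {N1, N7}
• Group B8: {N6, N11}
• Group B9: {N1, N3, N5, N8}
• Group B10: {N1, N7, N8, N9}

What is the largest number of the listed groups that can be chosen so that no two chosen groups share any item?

B4, B6, B7, B8 are pairwise disjoint (B4={N3,N4}; B6={N2,N5}; B7={N1,N7}; B8={N6,N11}).
Every remaining group overlaps one of these, and no 5 of the listed groups are pairwise disjoint, so 4 is the maximum.

4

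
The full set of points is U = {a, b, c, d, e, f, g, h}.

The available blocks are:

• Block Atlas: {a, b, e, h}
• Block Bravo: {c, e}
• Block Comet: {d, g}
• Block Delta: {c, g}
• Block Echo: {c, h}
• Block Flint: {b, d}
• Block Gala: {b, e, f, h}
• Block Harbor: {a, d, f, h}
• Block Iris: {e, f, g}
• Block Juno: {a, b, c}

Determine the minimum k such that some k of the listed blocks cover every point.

Harbor, Iris, and Juno cover everything between them: the union {a, b, c, d, e, f, g, h} is all of U.
No 2 of the 10 blocks cover everything (all 45 combinations miss at least one point), so 3 is optimal.

3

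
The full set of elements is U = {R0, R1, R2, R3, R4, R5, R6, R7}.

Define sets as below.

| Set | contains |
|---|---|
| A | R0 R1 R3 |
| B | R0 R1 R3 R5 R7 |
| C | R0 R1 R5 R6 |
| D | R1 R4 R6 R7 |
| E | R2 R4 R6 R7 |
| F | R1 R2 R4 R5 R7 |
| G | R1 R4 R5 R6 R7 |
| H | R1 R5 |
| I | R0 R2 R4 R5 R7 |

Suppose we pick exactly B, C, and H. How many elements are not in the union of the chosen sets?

Union of B, C, H = {R0, R1, R3, R5, R6, R7}.
Not covered: R2, R4 — 2 elements.

2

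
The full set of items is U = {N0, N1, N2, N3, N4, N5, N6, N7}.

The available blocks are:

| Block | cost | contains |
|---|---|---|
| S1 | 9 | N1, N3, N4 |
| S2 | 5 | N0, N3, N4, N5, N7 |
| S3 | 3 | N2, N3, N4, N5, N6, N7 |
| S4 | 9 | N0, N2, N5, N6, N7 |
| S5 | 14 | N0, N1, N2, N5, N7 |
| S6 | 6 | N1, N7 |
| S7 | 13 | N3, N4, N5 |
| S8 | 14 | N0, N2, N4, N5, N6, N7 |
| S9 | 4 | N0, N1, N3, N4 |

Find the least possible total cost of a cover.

S3, S9 together cover every item (S3 ∪ S9 = {N0, N1, N2, N3, N4, N5, N6, N7}); total cost 3 + 4 = 7.
No covering selection has total cost below 7.

7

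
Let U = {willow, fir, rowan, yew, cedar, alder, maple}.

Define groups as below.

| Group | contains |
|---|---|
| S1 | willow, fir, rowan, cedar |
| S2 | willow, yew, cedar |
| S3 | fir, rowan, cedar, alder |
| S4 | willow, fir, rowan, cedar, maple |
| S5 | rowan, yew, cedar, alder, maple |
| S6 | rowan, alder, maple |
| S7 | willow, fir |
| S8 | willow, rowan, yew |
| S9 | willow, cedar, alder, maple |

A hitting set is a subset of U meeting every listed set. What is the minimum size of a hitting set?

2

H = {willow, rowan} meets every group (each contains at least one member of H), and |H| = 2.
The groups S5, S7 are pairwise disjoint, so any hitting set needs a separate item for each — at least 2. Hence 2 is optimal.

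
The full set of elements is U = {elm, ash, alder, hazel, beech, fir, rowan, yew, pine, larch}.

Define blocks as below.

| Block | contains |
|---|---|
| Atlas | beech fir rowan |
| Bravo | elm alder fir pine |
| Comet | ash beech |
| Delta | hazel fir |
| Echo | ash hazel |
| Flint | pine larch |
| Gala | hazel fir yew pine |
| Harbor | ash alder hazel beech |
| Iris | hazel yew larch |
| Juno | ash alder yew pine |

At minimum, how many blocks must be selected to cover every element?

4

Atlas and Bravo and Iris and Juno together: Atlas ∪ Bravo ∪ Iris ∪ Juno = {elm, ash, alder, hazel, beech, fir, rowan, yew, pine, larch} — every element is covered.
No 3 of the 10 blocks cover everything (all 120 combinations miss at least one element), so 4 is optimal.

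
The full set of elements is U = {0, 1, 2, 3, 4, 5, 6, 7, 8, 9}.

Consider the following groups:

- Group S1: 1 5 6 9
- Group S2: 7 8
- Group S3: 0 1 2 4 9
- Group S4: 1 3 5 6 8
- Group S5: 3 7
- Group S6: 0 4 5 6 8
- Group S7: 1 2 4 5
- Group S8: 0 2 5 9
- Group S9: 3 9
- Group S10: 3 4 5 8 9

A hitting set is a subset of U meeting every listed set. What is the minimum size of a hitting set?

Take H = {5, 7, 9}. Each listed group contains at least one of these, so H is a hitting set of size 3.
The groups S2, S7, S9 are pairwise disjoint, so any hitting set needs a separate element for each — at least 3. Hence 3 is optimal.

3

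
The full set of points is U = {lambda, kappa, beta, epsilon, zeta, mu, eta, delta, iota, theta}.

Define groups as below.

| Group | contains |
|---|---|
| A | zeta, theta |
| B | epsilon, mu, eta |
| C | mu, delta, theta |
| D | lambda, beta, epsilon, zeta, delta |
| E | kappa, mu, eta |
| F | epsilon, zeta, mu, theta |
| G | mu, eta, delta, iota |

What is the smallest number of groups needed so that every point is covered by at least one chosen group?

Take {D, E, F, G}. Their union is {lambda, kappa, beta, epsilon, zeta, mu, eta, delta, iota, theta}, which is all 10 points.
No 3 of the 7 groups cover everything (all 35 combinations miss at least one point), so 4 is optimal.

4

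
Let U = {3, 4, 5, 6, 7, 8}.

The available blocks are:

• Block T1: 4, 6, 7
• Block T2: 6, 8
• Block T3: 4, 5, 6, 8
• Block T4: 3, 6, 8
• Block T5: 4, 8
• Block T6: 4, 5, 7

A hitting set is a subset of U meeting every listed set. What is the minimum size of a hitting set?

2

The 2 points {4, 6} hit every block.
The blocks T2, T6 are pairwise disjoint, so any hitting set needs a separate point for each — at least 2. Hence 2 is optimal.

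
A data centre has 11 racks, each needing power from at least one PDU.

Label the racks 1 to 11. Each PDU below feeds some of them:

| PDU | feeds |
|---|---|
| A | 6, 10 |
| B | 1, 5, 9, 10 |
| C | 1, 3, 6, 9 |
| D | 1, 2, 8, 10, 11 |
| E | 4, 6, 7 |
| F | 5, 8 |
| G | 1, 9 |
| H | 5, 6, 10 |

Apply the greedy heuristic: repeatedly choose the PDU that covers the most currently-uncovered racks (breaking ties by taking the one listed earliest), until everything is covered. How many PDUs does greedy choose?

Greedy: pick D (covers 5 new) → pick C (covers 3 new) → pick E (covers 2 new) → pick B (covers 1 new). Total picks: 4.

4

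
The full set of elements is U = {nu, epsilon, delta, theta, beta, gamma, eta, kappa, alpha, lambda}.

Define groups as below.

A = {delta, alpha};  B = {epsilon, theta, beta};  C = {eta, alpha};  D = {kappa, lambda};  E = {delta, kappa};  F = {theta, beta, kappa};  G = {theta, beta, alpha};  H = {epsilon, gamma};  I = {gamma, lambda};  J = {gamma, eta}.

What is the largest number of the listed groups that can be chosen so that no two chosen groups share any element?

4

A, B, D, J are pairwise disjoint (A={delta,alpha}; B={epsilon,theta,beta}; D={kappa,lambda}; J={gamma,eta}).
Every remaining group overlaps one of these, and no 5 of the listed groups are pairwise disjoint, so 4 is the maximum.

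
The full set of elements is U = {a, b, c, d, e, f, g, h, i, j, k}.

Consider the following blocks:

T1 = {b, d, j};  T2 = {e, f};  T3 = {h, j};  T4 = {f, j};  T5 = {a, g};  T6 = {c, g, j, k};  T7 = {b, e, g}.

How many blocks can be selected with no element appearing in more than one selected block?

3

T2, T3, T5 are pairwise disjoint (T2={e,f}; T3={h,j}; T5={a,g}).
Every remaining block overlaps one of these, and no 4 of the listed blocks are pairwise disjoint, so 3 is the maximum.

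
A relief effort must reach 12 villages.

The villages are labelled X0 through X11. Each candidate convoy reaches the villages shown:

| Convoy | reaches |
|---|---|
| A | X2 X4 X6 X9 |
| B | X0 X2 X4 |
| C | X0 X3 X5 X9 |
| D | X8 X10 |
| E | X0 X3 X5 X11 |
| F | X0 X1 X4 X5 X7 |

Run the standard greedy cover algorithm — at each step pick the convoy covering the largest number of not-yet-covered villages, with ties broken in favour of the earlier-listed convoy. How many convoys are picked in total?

4

Greedy: pick F (covers 5 new) → pick A (covers 3 new) → pick D (covers 2 new) → pick E (covers 2 new). Total picks: 4.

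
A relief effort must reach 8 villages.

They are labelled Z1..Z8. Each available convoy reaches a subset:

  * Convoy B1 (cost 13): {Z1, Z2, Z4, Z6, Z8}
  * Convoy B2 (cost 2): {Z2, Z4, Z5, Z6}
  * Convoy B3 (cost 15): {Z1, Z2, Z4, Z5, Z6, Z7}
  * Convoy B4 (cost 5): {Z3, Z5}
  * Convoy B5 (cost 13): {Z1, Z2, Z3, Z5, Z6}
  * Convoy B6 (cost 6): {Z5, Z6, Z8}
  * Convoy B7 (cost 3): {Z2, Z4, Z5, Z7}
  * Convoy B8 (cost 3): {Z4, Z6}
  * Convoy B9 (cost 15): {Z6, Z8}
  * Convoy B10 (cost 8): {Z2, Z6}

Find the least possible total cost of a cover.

21

B1, B4, B7 together cover every village (B1 ∪ B4 ∪ B7 = {Z1, Z2, Z3, Z4, Z5, Z6, Z7, Z8}); total cost 13 + 5 + 3 = 21.
The greedy pick B2, B7, B4, B6, B1 costs 29; no covering selection beats 21.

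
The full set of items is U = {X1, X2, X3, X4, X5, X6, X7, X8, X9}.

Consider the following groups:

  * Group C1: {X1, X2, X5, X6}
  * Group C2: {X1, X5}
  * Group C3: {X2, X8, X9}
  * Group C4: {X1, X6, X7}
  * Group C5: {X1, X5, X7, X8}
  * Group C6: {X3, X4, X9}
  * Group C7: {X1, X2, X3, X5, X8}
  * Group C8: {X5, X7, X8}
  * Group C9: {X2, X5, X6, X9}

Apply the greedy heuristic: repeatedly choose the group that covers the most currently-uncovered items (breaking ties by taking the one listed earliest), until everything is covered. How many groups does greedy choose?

Greedy: pick C7 (covers 5 new) → pick C4 (covers 2 new) → pick C6 (covers 2 new). Total picks: 3.

3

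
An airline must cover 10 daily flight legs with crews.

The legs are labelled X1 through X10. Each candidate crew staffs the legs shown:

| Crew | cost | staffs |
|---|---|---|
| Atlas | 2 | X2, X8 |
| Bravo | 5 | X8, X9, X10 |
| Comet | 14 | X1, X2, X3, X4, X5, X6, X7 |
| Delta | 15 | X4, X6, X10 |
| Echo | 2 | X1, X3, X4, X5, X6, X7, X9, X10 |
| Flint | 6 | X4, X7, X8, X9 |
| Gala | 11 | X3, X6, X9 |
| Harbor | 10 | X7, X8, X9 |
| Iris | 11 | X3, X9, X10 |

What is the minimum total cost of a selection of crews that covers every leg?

4

Atlas, Echo together cover every leg (Atlas ∪ Echo = {X1, X2, X3, X4, X5, X6, X7, X8, X9, X10}); total cost 2 + 2 = 4.
No covering selection has total cost below 4.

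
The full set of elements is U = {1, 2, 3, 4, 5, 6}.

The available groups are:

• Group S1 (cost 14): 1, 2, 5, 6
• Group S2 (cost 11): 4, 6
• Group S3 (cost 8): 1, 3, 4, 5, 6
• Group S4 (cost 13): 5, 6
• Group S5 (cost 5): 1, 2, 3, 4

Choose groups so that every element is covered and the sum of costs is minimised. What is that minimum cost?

S3, S5 together cover every element (S3 ∪ S5 = {1, 2, 3, 4, 5, 6}); total cost 8 + 5 = 13.
No covering selection has total cost below 13.

13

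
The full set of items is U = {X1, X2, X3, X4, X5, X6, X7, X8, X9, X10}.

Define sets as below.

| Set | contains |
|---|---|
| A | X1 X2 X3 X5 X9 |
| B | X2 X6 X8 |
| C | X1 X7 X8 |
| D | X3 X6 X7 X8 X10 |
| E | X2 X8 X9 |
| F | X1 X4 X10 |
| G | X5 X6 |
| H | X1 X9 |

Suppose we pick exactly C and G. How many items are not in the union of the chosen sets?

Union of C, G = {X1, X5, X6, X7, X8}.
Not covered: X2, X3, X4, X9, X10 — 5 items.

5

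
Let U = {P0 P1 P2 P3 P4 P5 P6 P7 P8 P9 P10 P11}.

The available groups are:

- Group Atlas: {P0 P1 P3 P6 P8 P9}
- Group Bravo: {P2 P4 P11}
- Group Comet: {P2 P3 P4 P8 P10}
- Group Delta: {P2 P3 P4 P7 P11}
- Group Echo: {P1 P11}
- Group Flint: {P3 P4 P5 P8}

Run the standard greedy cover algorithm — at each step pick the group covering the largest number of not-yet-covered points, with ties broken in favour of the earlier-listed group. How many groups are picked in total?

4

Greedy: pick Atlas (covers 6 new) → pick Delta (covers 4 new) → pick Comet (covers 1 new) → pick Flint (covers 1 new). Total picks: 4.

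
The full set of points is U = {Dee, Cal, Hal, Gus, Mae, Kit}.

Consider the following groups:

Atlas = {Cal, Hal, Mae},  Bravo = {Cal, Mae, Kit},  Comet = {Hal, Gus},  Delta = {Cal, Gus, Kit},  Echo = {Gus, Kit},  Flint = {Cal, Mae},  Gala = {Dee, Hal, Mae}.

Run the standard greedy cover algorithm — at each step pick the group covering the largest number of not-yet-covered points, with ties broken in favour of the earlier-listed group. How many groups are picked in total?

Greedy: pick Atlas (covers 3 new) → pick Delta (covers 2 new) → pick Gala (covers 1 new). Total picks: 3.
(The true minimum cover uses only 2 groups, so greedy is not optimal here.)

3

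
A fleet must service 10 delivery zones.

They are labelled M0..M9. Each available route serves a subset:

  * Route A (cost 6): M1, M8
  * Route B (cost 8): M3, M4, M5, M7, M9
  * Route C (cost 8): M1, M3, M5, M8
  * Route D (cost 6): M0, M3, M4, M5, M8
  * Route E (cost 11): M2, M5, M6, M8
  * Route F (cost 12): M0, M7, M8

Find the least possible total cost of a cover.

31

A, B, D, E together cover every zone (A ∪ B ∪ D ∪ E = {M0, M1, M2, M3, M4, M5, M6, M7, M8, M9}); total cost 6 + 8 + 6 + 11 = 31.
No covering selection has total cost below 31.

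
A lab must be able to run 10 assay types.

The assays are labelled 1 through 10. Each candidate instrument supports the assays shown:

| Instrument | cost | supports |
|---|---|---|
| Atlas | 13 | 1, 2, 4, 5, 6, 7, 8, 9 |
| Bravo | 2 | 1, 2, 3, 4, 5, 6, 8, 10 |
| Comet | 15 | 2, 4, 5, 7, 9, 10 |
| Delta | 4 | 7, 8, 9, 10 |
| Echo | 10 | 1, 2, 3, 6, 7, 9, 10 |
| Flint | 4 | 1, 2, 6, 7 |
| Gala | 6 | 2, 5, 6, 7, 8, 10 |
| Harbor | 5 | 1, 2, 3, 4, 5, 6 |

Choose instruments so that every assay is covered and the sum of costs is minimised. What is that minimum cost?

Bravo, Delta together cover every assay (Bravo ∪ Delta = {1, 2, 3, 4, 5, 6, 7, 8, 9, 10}); total cost 2 + 4 = 6.
No covering selection has total cost below 6.

6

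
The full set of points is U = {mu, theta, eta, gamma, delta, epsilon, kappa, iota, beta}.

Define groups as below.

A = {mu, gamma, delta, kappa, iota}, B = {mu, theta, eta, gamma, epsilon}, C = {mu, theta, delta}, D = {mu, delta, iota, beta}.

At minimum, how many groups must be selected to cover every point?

A, B, and D cover everything between them: the union {mu, theta, eta, gamma, delta, epsilon, kappa, iota, beta} is all of U.
Only B contains eta, so B is forced; the remaining 4 points need at least 2 more groups (each remaining group adds at most 3) — so at least 3 groups are needed, and 3 is optimal.

3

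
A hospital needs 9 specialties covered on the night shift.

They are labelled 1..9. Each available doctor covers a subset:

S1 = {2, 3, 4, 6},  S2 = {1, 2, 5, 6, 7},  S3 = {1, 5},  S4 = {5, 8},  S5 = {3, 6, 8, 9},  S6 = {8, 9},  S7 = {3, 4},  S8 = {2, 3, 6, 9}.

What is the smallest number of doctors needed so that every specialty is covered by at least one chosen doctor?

3

S2 and S6 and S7 together: S2 ∪ S6 ∪ S7 = {1, 2, 3, 4, 5, 6, 7, 8, 9} — every specialty is covered.
Only S2 contains 7, so S2 is forced; the remaining 4 specialties need at least 2 more doctors (each remaining doctor adds at most 3) — so at least 3 doctors are needed, and 3 is optimal.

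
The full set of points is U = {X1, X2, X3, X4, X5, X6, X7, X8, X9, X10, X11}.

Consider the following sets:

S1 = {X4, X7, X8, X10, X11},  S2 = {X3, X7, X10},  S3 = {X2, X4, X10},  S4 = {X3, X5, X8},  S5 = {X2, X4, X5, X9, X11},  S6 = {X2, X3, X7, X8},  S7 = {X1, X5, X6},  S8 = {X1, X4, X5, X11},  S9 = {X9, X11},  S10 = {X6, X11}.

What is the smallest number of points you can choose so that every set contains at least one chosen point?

The 4 points {X5, X8, X10, X11} hit every set.
No choice of 3 points meets every set, so 4 is the minimum.

4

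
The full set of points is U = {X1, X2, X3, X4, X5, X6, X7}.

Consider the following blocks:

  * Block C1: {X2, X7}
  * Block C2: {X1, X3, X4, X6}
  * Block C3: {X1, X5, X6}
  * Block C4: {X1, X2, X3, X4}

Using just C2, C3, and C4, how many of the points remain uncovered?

Union of C2, C3, C4 = {X1, X2, X3, X4, X5, X6}.
Not covered: X7 — 1 point.

1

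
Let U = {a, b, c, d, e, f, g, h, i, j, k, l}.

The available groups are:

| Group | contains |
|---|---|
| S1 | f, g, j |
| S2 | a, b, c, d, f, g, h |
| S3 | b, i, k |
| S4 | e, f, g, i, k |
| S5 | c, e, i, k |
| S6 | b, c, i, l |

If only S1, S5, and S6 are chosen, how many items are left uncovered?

Union of S1, S5, S6 = {b, c, e, f, g, i, j, k, l}.
Not covered: a, d, h — 3 items.

3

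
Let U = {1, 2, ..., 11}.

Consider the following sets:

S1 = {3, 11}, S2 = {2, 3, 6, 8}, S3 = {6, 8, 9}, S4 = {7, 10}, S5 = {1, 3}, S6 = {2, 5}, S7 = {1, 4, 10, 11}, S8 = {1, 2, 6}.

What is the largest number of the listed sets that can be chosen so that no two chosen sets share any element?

S1, S3, S4, S6 are pairwise disjoint (S1={3,11}; S3={6,8,9}; S4={7,10}; S6={2,5}).
Every remaining set overlaps one of these, and no 5 of the listed sets are pairwise disjoint, so 4 is the maximum.

4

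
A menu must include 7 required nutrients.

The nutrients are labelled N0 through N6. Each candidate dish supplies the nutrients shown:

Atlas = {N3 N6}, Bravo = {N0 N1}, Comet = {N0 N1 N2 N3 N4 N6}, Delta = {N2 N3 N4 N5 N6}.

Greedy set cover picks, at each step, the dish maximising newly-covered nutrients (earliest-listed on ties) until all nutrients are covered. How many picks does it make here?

Greedy: pick Comet (covers 6 new) → pick Delta (covers 1 new). Total picks: 2.

2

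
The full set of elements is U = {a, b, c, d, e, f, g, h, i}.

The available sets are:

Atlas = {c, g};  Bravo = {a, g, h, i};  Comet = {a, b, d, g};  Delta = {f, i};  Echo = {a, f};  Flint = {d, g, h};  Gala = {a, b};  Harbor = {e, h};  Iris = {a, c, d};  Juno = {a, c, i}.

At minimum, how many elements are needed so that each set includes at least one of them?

T = {a, g, h, i} meets every set (each contains at least one member of T), and |T| = 4.
The sets Atlas, Delta, Gala, Harbor are pairwise disjoint, so any hitting set needs a separate element for each — at least 4. Hence 4 is optimal.

4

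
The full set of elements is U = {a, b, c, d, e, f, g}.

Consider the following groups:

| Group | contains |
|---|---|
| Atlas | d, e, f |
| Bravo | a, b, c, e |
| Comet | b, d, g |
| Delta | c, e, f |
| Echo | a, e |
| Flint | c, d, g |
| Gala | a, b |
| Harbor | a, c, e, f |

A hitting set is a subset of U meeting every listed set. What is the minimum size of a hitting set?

Take H = {b, d, e}. Each listed group contains at least one of these, so H is a hitting set of size 3.
No choice of 2 elements meets every group, so 3 is the minimum.

3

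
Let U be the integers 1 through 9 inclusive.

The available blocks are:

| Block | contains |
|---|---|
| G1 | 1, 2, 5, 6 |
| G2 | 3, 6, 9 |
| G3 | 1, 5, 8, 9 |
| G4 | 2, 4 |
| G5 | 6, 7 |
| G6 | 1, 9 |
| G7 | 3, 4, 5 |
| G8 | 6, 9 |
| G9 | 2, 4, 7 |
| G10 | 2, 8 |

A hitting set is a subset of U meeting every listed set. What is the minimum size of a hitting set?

4

Take H = {2, 5, 7, 9}. Each listed block contains at least one of these, so H is a hitting set of size 4.
The blocks G5, G6, G7, G10 are pairwise disjoint, so any hitting set needs a separate element for each — at least 4. Hence 4 is optimal.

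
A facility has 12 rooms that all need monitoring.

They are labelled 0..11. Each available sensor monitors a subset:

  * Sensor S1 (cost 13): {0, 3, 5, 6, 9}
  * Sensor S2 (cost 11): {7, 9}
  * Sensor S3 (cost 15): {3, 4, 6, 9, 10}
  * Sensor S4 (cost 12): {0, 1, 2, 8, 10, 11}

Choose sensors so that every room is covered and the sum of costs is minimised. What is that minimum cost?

51

S1, S2, S3, S4 together cover every room (S1 ∪ S2 ∪ S3 ∪ S4 = {0, 1, 2, 3, 4, 5, 6, 7, 8, 9, 10, 11}); total cost 13 + 11 + 15 + 12 = 51.
No covering selection has total cost below 51.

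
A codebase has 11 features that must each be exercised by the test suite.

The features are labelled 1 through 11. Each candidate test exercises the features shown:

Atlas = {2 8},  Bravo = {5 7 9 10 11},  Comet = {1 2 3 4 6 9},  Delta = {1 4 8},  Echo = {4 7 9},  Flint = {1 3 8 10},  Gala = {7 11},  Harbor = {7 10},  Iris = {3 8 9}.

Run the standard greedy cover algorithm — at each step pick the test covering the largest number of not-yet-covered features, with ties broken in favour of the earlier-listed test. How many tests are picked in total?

Greedy: pick Comet (covers 6 new) → pick Bravo (covers 4 new) → pick Atlas (covers 1 new). Total picks: 3.

3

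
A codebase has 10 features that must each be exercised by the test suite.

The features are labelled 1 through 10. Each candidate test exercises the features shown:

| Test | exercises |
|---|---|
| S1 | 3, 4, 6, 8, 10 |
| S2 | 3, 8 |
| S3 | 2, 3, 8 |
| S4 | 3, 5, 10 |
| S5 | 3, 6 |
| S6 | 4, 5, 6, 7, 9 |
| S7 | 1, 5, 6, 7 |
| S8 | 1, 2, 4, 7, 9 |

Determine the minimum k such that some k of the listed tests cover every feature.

3

S1 and S4 and S8 together: S1 ∪ S4 ∪ S8 = {1, 2, 3, 4, 5, 6, 7, 8, 9, 10} — every feature is covered.
No 2 of the 8 tests cover everything (all 28 combinations miss at least one feature), so 3 is optimal.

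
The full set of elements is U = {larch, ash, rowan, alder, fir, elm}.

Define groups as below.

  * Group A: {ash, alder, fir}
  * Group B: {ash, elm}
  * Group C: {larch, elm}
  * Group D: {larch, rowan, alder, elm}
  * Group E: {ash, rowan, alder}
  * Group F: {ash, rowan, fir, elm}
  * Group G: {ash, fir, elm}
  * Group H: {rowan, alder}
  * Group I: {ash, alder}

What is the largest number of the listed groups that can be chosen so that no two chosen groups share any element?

2

B, H are pairwise disjoint (B={ash,elm}; H={rowan,alder}).
Every remaining group overlaps one of these, and no 3 of the listed groups are pairwise disjoint, so 2 is the maximum.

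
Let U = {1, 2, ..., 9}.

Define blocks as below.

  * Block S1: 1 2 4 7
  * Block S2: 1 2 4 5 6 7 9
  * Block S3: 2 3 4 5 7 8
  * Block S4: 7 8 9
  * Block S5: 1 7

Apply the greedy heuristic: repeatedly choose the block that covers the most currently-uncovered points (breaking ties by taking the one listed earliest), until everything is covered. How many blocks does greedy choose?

Greedy: pick S2 (covers 7 new) → pick S3 (covers 2 new). Total picks: 2.

2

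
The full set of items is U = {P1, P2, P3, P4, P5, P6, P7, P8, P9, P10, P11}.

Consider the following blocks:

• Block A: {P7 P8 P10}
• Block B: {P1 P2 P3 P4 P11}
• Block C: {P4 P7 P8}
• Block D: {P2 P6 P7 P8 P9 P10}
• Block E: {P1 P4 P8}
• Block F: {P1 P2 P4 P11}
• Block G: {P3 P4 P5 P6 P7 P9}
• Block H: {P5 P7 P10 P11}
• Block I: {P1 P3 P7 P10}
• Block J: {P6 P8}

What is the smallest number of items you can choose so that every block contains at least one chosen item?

T = {P7, P8, P11} meets every block (each contains at least one member of T), and |T| = 3.
No choice of 2 items meets every block, so 3 is the minimum.

3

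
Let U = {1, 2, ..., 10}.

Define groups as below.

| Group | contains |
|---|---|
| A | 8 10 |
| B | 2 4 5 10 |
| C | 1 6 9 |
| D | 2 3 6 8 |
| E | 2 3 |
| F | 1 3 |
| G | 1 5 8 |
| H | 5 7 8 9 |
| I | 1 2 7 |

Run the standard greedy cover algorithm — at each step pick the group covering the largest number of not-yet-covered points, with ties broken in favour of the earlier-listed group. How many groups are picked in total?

4

Greedy: pick B (covers 4 new) → pick C (covers 3 new) → pick D (covers 2 new) → pick H (covers 1 new). Total picks: 4.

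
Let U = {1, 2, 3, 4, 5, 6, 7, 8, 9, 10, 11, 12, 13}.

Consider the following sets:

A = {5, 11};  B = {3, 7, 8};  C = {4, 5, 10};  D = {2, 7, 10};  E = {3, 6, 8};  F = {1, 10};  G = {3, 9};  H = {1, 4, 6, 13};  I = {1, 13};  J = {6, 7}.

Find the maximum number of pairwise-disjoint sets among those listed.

A, G, I, J are pairwise disjoint (A={5,11}; G={3,9}; I={1,13}; J={6,7}).
Every remaining set overlaps one of these, and no 5 of the listed sets are pairwise disjoint, so 4 is the maximum.

4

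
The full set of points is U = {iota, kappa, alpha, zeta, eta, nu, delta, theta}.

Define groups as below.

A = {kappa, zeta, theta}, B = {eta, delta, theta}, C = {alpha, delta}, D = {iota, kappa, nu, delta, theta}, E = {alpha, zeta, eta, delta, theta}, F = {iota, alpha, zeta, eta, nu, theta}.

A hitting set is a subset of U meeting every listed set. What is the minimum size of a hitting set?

Take H = {zeta, delta}. Each listed group contains at least one of these, so H is a hitting set of size 2.
The groups A, C are pairwise disjoint, so any hitting set needs a separate point for each — at least 2. Hence 2 is optimal.

2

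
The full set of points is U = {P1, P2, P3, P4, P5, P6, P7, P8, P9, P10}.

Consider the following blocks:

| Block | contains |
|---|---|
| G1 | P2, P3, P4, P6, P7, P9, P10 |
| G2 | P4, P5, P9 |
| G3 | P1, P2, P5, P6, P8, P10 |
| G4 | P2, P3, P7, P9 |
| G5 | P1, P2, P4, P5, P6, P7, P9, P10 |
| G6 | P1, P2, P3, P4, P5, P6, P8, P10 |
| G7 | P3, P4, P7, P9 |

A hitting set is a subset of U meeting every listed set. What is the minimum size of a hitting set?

2

Take H = {P1, P9}. Each listed block contains at least one of these, so H is a hitting set of size 2.
The blocks G3, G7 are pairwise disjoint, so any hitting set needs a separate point for each — at least 2. Hence 2 is optimal.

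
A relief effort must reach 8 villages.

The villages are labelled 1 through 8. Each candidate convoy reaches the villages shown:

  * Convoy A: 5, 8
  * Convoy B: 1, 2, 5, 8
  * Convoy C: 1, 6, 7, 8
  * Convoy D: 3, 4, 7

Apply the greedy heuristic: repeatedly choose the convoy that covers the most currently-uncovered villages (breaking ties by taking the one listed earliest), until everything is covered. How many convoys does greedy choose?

3

Greedy: pick B (covers 4 new) → pick D (covers 3 new) → pick C (covers 1 new). Total picks: 3.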